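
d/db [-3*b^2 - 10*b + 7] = -6*b - 10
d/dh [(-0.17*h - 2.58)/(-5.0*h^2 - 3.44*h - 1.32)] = (0.85*h^2 + 0.5848*h - (0.17*h + 2.58)*(10.0*h + 3.44) + 0.2244)/(5.0*h^2 + 3.44*h + 1.32)^2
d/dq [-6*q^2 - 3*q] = -12*q - 3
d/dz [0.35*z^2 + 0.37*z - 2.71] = 0.7*z + 0.37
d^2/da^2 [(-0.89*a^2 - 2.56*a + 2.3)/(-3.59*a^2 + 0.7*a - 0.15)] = (70.460212*a^3 - 180.73137*a^2 + 26.40804*a + 0.80075)/(46.268279*a^6 - 27.06501*a^5 + 11.076945*a^4 - 2.6047*a^3 + 0.462825*a^2 - 0.04725*a + 0.003375)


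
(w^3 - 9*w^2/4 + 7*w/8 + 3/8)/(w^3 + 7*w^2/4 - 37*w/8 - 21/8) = (8*w^3 - 18*w^2 + 7*w + 3)/(8*w^3 + 14*w^2 - 37*w - 21)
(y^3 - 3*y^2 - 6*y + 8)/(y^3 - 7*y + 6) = (y^2 - 2*y - 8)/(y^2 + y - 6)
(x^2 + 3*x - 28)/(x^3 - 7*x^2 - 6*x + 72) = (x + 7)/(x^2 - 3*x - 18)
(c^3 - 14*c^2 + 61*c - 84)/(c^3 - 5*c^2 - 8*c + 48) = (c^2 - 10*c + 21)/(c^2 - c - 12)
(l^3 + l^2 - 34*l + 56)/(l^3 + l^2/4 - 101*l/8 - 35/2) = 8*(l^2 + 5*l - 14)/(8*l^2 + 34*l + 35)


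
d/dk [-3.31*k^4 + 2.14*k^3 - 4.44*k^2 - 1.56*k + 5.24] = -13.24*k^3 + 6.42*k^2 - 8.88*k - 1.56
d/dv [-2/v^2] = 4/v^3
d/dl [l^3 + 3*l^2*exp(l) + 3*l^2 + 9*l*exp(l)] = 3*l^2*exp(l) + 3*l^2 + 15*l*exp(l) + 6*l + 9*exp(l)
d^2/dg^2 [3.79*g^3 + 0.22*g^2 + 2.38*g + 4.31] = 22.74*g + 0.44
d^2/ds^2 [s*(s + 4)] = 2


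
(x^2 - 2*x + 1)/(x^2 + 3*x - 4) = (x - 1)/(x + 4)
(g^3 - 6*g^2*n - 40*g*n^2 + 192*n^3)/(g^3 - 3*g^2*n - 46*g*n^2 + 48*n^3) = (g - 4*n)/(g - n)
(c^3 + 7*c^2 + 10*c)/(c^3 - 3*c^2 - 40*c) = (c + 2)/(c - 8)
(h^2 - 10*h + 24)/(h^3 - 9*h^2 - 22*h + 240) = (h - 4)/(h^2 - 3*h - 40)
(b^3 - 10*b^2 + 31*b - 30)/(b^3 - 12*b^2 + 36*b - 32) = (b^2 - 8*b + 15)/(b^2 - 10*b + 16)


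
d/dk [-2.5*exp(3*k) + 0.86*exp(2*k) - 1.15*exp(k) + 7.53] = (-7.5*exp(2*k) + 1.72*exp(k) - 1.15)*exp(k)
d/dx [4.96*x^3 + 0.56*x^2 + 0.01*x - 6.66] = 14.88*x^2 + 1.12*x + 0.01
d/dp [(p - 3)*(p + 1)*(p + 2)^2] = 4*p^3 + 6*p^2 - 14*p - 20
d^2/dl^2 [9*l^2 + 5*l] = 18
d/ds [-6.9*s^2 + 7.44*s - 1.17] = 7.44 - 13.8*s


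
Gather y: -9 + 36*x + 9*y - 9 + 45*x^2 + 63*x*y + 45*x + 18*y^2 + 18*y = 45*x^2 + 81*x + 18*y^2 + y*(63*x + 27) - 18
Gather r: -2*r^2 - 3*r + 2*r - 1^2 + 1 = -2*r^2 - r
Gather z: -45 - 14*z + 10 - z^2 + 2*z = -z^2 - 12*z - 35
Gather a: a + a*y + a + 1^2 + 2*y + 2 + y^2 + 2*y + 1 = a*(y + 2) + y^2 + 4*y + 4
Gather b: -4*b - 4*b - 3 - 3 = -8*b - 6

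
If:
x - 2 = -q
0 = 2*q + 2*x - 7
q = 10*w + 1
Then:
No Solution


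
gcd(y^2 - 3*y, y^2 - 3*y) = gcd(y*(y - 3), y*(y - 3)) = y^2 - 3*y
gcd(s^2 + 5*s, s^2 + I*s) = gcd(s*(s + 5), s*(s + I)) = s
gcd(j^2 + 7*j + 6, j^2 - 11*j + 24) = 1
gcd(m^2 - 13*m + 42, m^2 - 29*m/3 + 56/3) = m - 7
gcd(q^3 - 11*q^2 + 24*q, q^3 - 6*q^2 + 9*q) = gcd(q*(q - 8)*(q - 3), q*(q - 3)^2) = q^2 - 3*q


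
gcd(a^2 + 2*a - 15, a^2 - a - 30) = a + 5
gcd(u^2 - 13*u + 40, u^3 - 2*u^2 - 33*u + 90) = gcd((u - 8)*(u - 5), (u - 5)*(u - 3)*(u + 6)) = u - 5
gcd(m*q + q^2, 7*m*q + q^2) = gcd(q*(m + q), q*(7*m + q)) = q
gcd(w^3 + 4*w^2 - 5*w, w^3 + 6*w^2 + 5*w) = w^2 + 5*w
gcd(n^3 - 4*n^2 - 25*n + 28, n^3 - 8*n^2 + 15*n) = 1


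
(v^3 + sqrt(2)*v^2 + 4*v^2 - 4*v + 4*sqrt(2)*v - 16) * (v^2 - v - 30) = v^5 + sqrt(2)*v^4 + 3*v^4 - 38*v^3 + 3*sqrt(2)*v^3 - 132*v^2 - 34*sqrt(2)*v^2 - 120*sqrt(2)*v + 136*v + 480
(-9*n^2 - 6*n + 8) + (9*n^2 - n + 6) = 14 - 7*n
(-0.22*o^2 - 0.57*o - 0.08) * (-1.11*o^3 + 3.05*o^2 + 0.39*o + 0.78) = 0.2442*o^5 - 0.0382999999999999*o^4 - 1.7355*o^3 - 0.6379*o^2 - 0.4758*o - 0.0624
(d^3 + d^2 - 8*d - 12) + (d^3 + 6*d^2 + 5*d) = 2*d^3 + 7*d^2 - 3*d - 12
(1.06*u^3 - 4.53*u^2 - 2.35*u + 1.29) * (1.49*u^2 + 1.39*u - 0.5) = 1.5794*u^5 - 5.2763*u^4 - 10.3282*u^3 + 0.920600000000001*u^2 + 2.9681*u - 0.645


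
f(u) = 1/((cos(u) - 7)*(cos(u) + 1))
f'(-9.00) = 6.52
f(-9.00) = -1.42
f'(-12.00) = -0.02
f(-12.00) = -0.09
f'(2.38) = -1.13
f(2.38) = -0.47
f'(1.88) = -0.24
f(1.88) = -0.20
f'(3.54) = 7.90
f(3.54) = -1.61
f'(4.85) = 0.09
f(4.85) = -0.13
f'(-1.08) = 0.05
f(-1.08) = -0.10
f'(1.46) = -0.10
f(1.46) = -0.13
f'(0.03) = -0.00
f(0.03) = -0.08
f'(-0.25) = 0.01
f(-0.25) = -0.08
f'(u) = sin(u)/((cos(u) - 7)*(cos(u) + 1)^2) + sin(u)/((cos(u) - 7)^2*(cos(u) + 1)) = 2*(cos(u) - 3)*sin(u)/((cos(u) - 7)^2*(cos(u) + 1)^2)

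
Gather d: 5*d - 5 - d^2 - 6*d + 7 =-d^2 - d + 2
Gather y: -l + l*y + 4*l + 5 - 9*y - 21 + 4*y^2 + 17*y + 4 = 3*l + 4*y^2 + y*(l + 8) - 12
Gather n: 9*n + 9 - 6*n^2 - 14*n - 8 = -6*n^2 - 5*n + 1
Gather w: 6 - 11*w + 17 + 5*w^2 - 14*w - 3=5*w^2 - 25*w + 20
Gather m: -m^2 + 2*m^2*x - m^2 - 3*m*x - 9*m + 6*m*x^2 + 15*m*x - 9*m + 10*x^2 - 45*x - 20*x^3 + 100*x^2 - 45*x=m^2*(2*x - 2) + m*(6*x^2 + 12*x - 18) - 20*x^3 + 110*x^2 - 90*x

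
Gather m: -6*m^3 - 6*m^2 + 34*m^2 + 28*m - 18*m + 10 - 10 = -6*m^3 + 28*m^2 + 10*m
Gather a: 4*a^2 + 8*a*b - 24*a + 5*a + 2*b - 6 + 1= 4*a^2 + a*(8*b - 19) + 2*b - 5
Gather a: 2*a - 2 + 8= 2*a + 6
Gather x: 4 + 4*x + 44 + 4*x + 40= 8*x + 88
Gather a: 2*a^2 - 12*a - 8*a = 2*a^2 - 20*a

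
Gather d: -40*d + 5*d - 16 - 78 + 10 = -35*d - 84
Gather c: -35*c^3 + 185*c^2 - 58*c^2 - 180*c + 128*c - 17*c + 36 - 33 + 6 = -35*c^3 + 127*c^2 - 69*c + 9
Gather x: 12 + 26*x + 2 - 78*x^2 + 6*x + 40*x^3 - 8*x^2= 40*x^3 - 86*x^2 + 32*x + 14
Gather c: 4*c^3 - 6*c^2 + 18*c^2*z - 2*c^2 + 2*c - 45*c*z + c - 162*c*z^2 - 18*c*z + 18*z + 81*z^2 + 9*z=4*c^3 + c^2*(18*z - 8) + c*(-162*z^2 - 63*z + 3) + 81*z^2 + 27*z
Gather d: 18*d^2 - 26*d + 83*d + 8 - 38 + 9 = 18*d^2 + 57*d - 21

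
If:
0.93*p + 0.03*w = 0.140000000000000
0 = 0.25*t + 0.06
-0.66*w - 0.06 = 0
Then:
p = 0.15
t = -0.24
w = -0.09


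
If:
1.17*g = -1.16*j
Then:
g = -0.991452991452991*j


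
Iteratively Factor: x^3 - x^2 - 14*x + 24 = (x - 3)*(x^2 + 2*x - 8) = (x - 3)*(x + 4)*(x - 2)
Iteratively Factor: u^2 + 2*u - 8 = (u + 4)*(u - 2)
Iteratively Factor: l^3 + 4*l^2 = (l)*(l^2 + 4*l) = l^2*(l + 4)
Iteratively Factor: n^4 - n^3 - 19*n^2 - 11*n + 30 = (n + 2)*(n^3 - 3*n^2 - 13*n + 15) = (n + 2)*(n + 3)*(n^2 - 6*n + 5) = (n - 1)*(n + 2)*(n + 3)*(n - 5)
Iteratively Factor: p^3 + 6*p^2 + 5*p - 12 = (p + 3)*(p^2 + 3*p - 4) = (p + 3)*(p + 4)*(p - 1)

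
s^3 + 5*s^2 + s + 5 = (s + 5)*(s - I)*(s + I)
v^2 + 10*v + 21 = (v + 3)*(v + 7)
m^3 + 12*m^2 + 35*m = m*(m + 5)*(m + 7)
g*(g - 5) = g^2 - 5*g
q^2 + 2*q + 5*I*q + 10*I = (q + 2)*(q + 5*I)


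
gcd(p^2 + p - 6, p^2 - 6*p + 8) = p - 2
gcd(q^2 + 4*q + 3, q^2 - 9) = q + 3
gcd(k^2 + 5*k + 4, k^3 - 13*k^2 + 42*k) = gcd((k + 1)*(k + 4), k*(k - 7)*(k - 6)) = 1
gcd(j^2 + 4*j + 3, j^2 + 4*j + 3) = j^2 + 4*j + 3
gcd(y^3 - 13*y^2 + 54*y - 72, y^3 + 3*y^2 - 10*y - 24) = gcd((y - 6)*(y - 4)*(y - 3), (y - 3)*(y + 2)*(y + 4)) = y - 3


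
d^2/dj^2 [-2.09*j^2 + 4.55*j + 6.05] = -4.18000000000000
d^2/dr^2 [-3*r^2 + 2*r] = -6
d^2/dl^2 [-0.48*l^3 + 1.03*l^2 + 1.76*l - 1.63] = 2.06 - 2.88*l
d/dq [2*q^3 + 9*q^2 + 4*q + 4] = 6*q^2 + 18*q + 4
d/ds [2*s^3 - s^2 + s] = 6*s^2 - 2*s + 1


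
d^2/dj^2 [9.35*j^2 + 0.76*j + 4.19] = 18.7000000000000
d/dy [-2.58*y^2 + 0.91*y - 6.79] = 0.91 - 5.16*y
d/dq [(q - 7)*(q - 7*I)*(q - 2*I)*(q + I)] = 4*q^3 + q^2*(-21 - 24*I) + q*(-10 + 112*I) + 35 - 14*I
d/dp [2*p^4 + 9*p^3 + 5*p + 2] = 8*p^3 + 27*p^2 + 5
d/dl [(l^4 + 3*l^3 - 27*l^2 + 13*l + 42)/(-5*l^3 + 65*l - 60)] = (-l^4 - 6*l^3 - 15*l^2 + 20*l - 78)/(5*(l^4 + 6*l^3 + l^2 - 24*l + 16))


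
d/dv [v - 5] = 1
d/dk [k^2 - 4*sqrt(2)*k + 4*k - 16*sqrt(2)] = 2*k - 4*sqrt(2) + 4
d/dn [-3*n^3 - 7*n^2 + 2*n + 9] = -9*n^2 - 14*n + 2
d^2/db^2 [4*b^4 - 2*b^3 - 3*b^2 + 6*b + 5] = 48*b^2 - 12*b - 6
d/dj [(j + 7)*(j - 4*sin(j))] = j - (j + 7)*(4*cos(j) - 1) - 4*sin(j)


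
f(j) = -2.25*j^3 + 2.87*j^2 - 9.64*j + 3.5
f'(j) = -6.75*j^2 + 5.74*j - 9.64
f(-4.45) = 301.50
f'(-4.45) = -168.85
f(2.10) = -24.92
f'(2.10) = -27.35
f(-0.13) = 4.81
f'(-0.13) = -10.50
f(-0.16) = 5.13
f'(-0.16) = -10.73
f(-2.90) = 110.47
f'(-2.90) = -83.05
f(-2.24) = 64.78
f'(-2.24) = -56.37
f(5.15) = -277.36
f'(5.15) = -159.11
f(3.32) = -79.21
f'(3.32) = -64.98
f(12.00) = -3586.90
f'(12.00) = -912.76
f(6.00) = -437.02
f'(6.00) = -218.20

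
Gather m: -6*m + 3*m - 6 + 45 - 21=18 - 3*m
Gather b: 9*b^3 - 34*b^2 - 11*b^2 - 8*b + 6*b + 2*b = 9*b^3 - 45*b^2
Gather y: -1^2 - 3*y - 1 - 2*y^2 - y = -2*y^2 - 4*y - 2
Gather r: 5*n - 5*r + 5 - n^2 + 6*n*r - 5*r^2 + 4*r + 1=-n^2 + 5*n - 5*r^2 + r*(6*n - 1) + 6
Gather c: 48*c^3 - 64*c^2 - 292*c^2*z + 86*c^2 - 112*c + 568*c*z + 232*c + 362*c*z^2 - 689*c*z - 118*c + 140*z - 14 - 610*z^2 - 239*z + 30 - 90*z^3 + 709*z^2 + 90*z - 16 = 48*c^3 + c^2*(22 - 292*z) + c*(362*z^2 - 121*z + 2) - 90*z^3 + 99*z^2 - 9*z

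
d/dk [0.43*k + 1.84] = 0.430000000000000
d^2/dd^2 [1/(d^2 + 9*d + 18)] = 2*(-d^2 - 9*d + (2*d + 9)^2 - 18)/(d^2 + 9*d + 18)^3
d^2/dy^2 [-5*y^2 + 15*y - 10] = -10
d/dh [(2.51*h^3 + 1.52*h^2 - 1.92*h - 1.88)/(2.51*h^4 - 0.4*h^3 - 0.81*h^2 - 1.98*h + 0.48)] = (-6.3001*h^6 - 7.6304*h^5 + 13.0325*h^4 + 7.3996*h^3 - 3.2064*h^2 - 1.5864*h - 4.644)/(6.3001*h^8 - 2.008*h^7 - 3.9062*h^6 - 9.2916*h^5 + 4.6497*h^4 + 2.8236*h^3 + 3.1428*h^2 - 1.9008*h + 0.2304)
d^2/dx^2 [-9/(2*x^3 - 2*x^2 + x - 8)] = 18*(2*(3*x - 1)*(2*x^3 - 2*x^2 + x - 8) - (6*x^2 - 4*x + 1)^2)/(2*x^3 - 2*x^2 + x - 8)^3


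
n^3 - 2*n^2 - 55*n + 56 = (n - 8)*(n - 1)*(n + 7)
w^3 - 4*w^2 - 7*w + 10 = (w - 5)*(w - 1)*(w + 2)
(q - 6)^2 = q^2 - 12*q + 36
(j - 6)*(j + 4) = j^2 - 2*j - 24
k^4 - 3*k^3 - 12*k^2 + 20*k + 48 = (k - 4)*(k - 3)*(k + 2)^2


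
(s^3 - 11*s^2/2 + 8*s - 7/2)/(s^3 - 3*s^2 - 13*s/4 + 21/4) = 2*(s - 1)/(2*s + 3)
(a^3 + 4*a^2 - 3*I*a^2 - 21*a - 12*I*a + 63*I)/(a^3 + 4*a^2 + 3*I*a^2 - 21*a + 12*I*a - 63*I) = (a - 3*I)/(a + 3*I)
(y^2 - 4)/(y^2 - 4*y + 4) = (y + 2)/(y - 2)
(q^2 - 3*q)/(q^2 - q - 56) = q*(3 - q)/(-q^2 + q + 56)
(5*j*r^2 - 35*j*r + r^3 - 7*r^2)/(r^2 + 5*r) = (5*j*r - 35*j + r^2 - 7*r)/(r + 5)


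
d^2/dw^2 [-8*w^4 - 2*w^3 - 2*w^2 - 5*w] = -96*w^2 - 12*w - 4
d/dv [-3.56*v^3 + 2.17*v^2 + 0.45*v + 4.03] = -10.68*v^2 + 4.34*v + 0.45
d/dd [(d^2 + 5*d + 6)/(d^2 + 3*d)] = -2/d^2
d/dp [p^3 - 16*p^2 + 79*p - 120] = 3*p^2 - 32*p + 79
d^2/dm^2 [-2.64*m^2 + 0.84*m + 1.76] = -5.28000000000000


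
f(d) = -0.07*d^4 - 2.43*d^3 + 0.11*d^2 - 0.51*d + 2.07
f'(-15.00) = -699.06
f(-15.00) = 4691.97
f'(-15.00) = -699.06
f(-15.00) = 4691.97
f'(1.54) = -18.48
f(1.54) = -7.72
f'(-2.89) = -55.27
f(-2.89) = 58.23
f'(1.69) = -22.31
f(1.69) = -10.78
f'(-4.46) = -121.66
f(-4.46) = 194.42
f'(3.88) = -125.76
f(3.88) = -156.06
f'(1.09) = -9.29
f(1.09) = -1.60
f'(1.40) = -15.26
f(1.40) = -5.37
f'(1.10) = -9.46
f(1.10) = -1.69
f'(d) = -0.28*d^3 - 7.29*d^2 + 0.22*d - 0.51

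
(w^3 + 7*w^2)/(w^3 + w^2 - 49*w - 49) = w^2/(w^2 - 6*w - 7)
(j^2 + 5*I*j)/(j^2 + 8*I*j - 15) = j/(j + 3*I)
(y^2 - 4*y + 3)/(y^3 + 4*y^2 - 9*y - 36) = (y - 1)/(y^2 + 7*y + 12)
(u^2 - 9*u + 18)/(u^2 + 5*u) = (u^2 - 9*u + 18)/(u*(u + 5))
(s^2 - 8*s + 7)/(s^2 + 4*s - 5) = (s - 7)/(s + 5)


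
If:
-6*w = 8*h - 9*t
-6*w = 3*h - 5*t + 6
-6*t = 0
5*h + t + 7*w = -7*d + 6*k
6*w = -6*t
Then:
No Solution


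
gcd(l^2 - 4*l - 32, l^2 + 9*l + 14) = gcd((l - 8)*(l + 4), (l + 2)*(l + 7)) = 1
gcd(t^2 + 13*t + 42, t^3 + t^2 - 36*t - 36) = t + 6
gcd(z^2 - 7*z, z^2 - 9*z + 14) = z - 7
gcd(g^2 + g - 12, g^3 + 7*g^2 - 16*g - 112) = g + 4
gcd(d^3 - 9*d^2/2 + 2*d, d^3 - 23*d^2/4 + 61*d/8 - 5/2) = d^2 - 9*d/2 + 2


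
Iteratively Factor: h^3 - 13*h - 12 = (h + 1)*(h^2 - h - 12) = (h + 1)*(h + 3)*(h - 4)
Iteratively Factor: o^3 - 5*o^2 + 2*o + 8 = (o + 1)*(o^2 - 6*o + 8) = (o - 4)*(o + 1)*(o - 2)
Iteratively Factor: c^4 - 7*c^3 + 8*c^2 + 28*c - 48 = (c - 2)*(c^3 - 5*c^2 - 2*c + 24) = (c - 2)*(c + 2)*(c^2 - 7*c + 12) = (c - 4)*(c - 2)*(c + 2)*(c - 3)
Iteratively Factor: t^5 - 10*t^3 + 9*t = (t + 1)*(t^4 - t^3 - 9*t^2 + 9*t) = (t - 1)*(t + 1)*(t^3 - 9*t) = t*(t - 1)*(t + 1)*(t^2 - 9) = t*(t - 3)*(t - 1)*(t + 1)*(t + 3)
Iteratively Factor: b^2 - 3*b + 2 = (b - 1)*(b - 2)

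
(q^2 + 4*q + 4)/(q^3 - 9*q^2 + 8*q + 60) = (q + 2)/(q^2 - 11*q + 30)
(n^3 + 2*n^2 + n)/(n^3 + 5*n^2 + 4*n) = (n + 1)/(n + 4)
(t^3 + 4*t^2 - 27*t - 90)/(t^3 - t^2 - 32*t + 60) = (t + 3)/(t - 2)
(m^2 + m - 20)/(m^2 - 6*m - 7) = (-m^2 - m + 20)/(-m^2 + 6*m + 7)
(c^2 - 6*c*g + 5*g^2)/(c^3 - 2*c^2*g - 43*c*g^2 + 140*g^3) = (c - g)/(c^2 + 3*c*g - 28*g^2)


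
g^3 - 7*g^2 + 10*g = g*(g - 5)*(g - 2)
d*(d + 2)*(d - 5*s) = d^3 - 5*d^2*s + 2*d^2 - 10*d*s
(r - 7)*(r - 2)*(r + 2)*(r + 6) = r^4 - r^3 - 46*r^2 + 4*r + 168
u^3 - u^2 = u^2*(u - 1)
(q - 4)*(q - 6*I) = q^2 - 4*q - 6*I*q + 24*I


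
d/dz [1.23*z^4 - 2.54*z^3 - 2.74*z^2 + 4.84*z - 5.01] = 4.92*z^3 - 7.62*z^2 - 5.48*z + 4.84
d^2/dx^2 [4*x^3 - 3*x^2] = 24*x - 6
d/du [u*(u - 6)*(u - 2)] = 3*u^2 - 16*u + 12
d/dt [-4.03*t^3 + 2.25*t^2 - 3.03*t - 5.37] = -12.09*t^2 + 4.5*t - 3.03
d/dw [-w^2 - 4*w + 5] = -2*w - 4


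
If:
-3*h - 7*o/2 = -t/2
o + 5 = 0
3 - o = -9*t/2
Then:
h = 299/54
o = -5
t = -16/9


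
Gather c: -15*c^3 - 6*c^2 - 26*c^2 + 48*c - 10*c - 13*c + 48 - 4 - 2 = -15*c^3 - 32*c^2 + 25*c + 42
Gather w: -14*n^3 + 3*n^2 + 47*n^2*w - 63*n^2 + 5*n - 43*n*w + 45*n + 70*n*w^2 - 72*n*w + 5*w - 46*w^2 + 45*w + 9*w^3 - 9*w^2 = -14*n^3 - 60*n^2 + 50*n + 9*w^3 + w^2*(70*n - 55) + w*(47*n^2 - 115*n + 50)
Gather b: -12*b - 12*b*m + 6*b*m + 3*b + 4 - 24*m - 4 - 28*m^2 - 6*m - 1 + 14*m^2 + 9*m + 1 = b*(-6*m - 9) - 14*m^2 - 21*m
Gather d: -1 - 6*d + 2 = 1 - 6*d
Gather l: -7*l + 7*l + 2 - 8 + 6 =0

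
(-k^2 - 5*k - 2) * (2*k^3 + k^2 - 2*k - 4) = -2*k^5 - 11*k^4 - 7*k^3 + 12*k^2 + 24*k + 8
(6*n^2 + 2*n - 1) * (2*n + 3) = 12*n^3 + 22*n^2 + 4*n - 3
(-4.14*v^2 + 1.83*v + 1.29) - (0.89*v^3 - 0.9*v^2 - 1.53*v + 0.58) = -0.89*v^3 - 3.24*v^2 + 3.36*v + 0.71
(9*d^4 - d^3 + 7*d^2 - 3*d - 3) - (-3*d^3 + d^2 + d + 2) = 9*d^4 + 2*d^3 + 6*d^2 - 4*d - 5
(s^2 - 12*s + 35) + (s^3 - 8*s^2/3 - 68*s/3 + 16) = s^3 - 5*s^2/3 - 104*s/3 + 51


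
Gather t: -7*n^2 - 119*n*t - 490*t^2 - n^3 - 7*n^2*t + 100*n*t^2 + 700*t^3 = -n^3 - 7*n^2 + 700*t^3 + t^2*(100*n - 490) + t*(-7*n^2 - 119*n)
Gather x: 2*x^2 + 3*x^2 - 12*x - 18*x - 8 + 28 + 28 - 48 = 5*x^2 - 30*x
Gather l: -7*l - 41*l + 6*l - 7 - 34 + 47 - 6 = -42*l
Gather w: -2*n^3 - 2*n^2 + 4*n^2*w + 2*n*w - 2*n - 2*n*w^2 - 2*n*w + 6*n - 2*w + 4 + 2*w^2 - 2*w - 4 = -2*n^3 - 2*n^2 + 4*n + w^2*(2 - 2*n) + w*(4*n^2 - 4)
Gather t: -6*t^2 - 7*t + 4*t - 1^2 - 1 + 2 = -6*t^2 - 3*t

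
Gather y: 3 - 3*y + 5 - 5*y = 8 - 8*y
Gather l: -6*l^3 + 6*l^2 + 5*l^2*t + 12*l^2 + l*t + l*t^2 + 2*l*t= -6*l^3 + l^2*(5*t + 18) + l*(t^2 + 3*t)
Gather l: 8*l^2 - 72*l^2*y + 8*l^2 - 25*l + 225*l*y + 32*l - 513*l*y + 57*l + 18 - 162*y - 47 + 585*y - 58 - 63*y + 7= l^2*(16 - 72*y) + l*(64 - 288*y) + 360*y - 80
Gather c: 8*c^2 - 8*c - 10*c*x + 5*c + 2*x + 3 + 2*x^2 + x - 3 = 8*c^2 + c*(-10*x - 3) + 2*x^2 + 3*x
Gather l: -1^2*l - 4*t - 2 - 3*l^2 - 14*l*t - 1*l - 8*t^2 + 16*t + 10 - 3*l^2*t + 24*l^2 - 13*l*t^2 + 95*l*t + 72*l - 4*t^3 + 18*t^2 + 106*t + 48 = l^2*(21 - 3*t) + l*(-13*t^2 + 81*t + 70) - 4*t^3 + 10*t^2 + 118*t + 56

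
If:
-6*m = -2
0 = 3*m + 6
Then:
No Solution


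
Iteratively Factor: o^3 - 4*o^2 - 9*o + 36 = (o - 4)*(o^2 - 9) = (o - 4)*(o - 3)*(o + 3)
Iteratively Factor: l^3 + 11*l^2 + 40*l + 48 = (l + 4)*(l^2 + 7*l + 12) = (l + 4)^2*(l + 3)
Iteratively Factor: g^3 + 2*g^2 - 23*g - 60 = (g - 5)*(g^2 + 7*g + 12) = (g - 5)*(g + 3)*(g + 4)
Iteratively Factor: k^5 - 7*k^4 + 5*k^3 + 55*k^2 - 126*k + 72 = (k - 3)*(k^4 - 4*k^3 - 7*k^2 + 34*k - 24) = (k - 3)*(k + 3)*(k^3 - 7*k^2 + 14*k - 8) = (k - 4)*(k - 3)*(k + 3)*(k^2 - 3*k + 2) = (k - 4)*(k - 3)*(k - 1)*(k + 3)*(k - 2)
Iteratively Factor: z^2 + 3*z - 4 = (z + 4)*(z - 1)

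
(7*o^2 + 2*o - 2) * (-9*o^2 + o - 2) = -63*o^4 - 11*o^3 + 6*o^2 - 6*o + 4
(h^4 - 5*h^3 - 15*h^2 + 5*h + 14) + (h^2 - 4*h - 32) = h^4 - 5*h^3 - 14*h^2 + h - 18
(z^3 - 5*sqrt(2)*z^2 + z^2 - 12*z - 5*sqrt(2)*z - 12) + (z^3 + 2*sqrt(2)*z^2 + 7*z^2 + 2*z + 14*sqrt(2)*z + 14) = 2*z^3 - 3*sqrt(2)*z^2 + 8*z^2 - 10*z + 9*sqrt(2)*z + 2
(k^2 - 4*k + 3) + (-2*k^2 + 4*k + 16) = 19 - k^2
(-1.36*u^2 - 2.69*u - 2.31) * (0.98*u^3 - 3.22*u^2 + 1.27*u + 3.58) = -1.3328*u^5 + 1.743*u^4 + 4.6708*u^3 - 0.8469*u^2 - 12.5639*u - 8.2698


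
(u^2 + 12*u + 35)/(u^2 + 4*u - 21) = (u + 5)/(u - 3)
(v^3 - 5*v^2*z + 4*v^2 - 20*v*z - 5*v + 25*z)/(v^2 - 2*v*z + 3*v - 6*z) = (v^3 - 5*v^2*z + 4*v^2 - 20*v*z - 5*v + 25*z)/(v^2 - 2*v*z + 3*v - 6*z)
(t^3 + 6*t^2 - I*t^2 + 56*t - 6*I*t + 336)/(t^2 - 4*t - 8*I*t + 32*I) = (t^2 + t*(6 + 7*I) + 42*I)/(t - 4)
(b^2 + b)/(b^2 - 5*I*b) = (b + 1)/(b - 5*I)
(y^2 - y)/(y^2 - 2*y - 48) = y*(1 - y)/(-y^2 + 2*y + 48)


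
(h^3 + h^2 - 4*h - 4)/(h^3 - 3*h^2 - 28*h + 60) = (h^2 + 3*h + 2)/(h^2 - h - 30)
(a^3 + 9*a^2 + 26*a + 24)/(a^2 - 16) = (a^2 + 5*a + 6)/(a - 4)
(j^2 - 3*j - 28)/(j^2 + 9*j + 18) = (j^2 - 3*j - 28)/(j^2 + 9*j + 18)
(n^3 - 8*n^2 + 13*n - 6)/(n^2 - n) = n - 7 + 6/n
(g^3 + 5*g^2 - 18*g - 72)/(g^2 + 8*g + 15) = (g^2 + 2*g - 24)/(g + 5)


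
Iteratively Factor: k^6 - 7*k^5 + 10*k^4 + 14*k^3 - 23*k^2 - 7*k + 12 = (k + 1)*(k^5 - 8*k^4 + 18*k^3 - 4*k^2 - 19*k + 12) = (k - 4)*(k + 1)*(k^4 - 4*k^3 + 2*k^2 + 4*k - 3) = (k - 4)*(k - 1)*(k + 1)*(k^3 - 3*k^2 - k + 3) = (k - 4)*(k - 1)*(k + 1)^2*(k^2 - 4*k + 3) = (k - 4)*(k - 3)*(k - 1)*(k + 1)^2*(k - 1)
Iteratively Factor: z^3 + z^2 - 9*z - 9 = (z - 3)*(z^2 + 4*z + 3) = (z - 3)*(z + 1)*(z + 3)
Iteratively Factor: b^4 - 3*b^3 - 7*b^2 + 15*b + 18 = (b + 1)*(b^3 - 4*b^2 - 3*b + 18) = (b - 3)*(b + 1)*(b^2 - b - 6) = (b - 3)*(b + 1)*(b + 2)*(b - 3)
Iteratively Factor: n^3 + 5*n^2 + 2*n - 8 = (n + 2)*(n^2 + 3*n - 4) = (n - 1)*(n + 2)*(n + 4)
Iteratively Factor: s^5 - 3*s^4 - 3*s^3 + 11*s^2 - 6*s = (s - 1)*(s^4 - 2*s^3 - 5*s^2 + 6*s) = (s - 3)*(s - 1)*(s^3 + s^2 - 2*s) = (s - 3)*(s - 1)*(s + 2)*(s^2 - s) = (s - 3)*(s - 1)^2*(s + 2)*(s)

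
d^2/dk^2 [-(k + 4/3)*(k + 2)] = -2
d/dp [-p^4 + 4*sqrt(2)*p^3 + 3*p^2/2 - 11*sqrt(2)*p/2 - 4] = -4*p^3 + 12*sqrt(2)*p^2 + 3*p - 11*sqrt(2)/2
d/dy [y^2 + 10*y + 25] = 2*y + 10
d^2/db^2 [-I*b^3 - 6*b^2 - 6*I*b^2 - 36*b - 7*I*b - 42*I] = -6*I*b - 12 - 12*I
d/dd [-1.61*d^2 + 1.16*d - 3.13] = 1.16 - 3.22*d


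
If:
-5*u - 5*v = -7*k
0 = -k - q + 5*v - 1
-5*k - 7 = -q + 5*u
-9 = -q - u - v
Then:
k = 20/23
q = 179/23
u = -82/115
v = 222/115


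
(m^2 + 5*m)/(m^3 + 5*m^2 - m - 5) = m/(m^2 - 1)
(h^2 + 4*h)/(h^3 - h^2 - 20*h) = 1/(h - 5)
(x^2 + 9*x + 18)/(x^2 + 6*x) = (x + 3)/x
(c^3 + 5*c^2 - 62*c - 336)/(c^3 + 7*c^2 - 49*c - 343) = (c^2 - 2*c - 48)/(c^2 - 49)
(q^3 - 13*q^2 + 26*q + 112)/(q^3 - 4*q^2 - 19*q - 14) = (q - 8)/(q + 1)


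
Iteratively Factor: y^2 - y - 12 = (y + 3)*(y - 4)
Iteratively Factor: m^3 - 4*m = (m)*(m^2 - 4) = m*(m - 2)*(m + 2)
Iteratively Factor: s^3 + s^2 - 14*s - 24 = (s - 4)*(s^2 + 5*s + 6) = (s - 4)*(s + 2)*(s + 3)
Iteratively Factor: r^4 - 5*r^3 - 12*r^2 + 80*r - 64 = (r - 4)*(r^3 - r^2 - 16*r + 16) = (r - 4)*(r + 4)*(r^2 - 5*r + 4) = (r - 4)*(r - 1)*(r + 4)*(r - 4)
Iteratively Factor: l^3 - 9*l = (l - 3)*(l^2 + 3*l) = (l - 3)*(l + 3)*(l)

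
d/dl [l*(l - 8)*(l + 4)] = 3*l^2 - 8*l - 32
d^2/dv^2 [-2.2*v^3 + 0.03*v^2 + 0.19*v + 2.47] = 0.06 - 13.2*v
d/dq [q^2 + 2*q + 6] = 2*q + 2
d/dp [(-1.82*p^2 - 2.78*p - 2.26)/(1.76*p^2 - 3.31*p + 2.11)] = (10.917*p^2 + 0.2748*p - 13.3464)/(3.0976*p^4 - 11.6512*p^3 + 18.3833*p^2 - 13.9682*p + 4.4521)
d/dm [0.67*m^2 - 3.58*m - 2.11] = 1.34*m - 3.58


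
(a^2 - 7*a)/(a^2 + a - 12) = a*(a - 7)/(a^2 + a - 12)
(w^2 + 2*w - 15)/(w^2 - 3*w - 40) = (w - 3)/(w - 8)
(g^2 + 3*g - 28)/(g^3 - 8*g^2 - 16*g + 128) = (g + 7)/(g^2 - 4*g - 32)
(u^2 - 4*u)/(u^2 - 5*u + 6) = u*(u - 4)/(u^2 - 5*u + 6)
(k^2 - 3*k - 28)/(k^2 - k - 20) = (k - 7)/(k - 5)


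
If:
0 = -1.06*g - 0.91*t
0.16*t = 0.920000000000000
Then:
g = -4.94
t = 5.75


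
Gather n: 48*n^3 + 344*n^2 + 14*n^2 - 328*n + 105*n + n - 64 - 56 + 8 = 48*n^3 + 358*n^2 - 222*n - 112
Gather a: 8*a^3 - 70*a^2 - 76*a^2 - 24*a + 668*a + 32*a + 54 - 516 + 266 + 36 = 8*a^3 - 146*a^2 + 676*a - 160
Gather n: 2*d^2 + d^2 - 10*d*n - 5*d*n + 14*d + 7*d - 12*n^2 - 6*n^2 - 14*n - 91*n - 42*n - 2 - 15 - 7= 3*d^2 + 21*d - 18*n^2 + n*(-15*d - 147) - 24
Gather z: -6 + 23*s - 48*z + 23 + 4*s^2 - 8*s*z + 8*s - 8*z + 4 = 4*s^2 + 31*s + z*(-8*s - 56) + 21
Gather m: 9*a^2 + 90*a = 9*a^2 + 90*a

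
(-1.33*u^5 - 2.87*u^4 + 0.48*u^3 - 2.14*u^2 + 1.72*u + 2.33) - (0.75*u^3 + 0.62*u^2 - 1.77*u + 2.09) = -1.33*u^5 - 2.87*u^4 - 0.27*u^3 - 2.76*u^2 + 3.49*u + 0.24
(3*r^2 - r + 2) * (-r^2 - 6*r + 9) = -3*r^4 - 17*r^3 + 31*r^2 - 21*r + 18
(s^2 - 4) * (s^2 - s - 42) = s^4 - s^3 - 46*s^2 + 4*s + 168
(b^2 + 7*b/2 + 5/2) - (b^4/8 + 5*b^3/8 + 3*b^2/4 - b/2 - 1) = -b^4/8 - 5*b^3/8 + b^2/4 + 4*b + 7/2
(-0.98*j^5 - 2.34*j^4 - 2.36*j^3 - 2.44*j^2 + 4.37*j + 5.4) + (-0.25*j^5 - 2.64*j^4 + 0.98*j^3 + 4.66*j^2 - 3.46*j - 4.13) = -1.23*j^5 - 4.98*j^4 - 1.38*j^3 + 2.22*j^2 + 0.91*j + 1.27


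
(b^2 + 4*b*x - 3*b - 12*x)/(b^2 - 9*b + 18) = (b + 4*x)/(b - 6)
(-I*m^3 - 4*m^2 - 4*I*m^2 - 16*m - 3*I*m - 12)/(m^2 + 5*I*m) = -(I*m^3 + 4*m^2*(1 + I) + m*(16 + 3*I) + 12)/(m*(m + 5*I))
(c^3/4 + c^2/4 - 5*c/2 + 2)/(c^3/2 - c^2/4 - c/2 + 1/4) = (c^2 + 2*c - 8)/(2*c^2 + c - 1)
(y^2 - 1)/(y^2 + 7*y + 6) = (y - 1)/(y + 6)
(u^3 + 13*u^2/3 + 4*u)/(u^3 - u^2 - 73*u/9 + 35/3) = 3*u*(3*u + 4)/(9*u^2 - 36*u + 35)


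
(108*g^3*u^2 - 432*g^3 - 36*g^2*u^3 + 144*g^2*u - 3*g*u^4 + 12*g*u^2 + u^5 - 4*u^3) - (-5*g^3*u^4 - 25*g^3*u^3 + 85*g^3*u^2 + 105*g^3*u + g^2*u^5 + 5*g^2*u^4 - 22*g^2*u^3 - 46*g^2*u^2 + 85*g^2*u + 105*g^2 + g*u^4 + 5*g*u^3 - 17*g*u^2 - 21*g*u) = 5*g^3*u^4 + 25*g^3*u^3 + 23*g^3*u^2 - 105*g^3*u - 432*g^3 - g^2*u^5 - 5*g^2*u^4 - 14*g^2*u^3 + 46*g^2*u^2 + 59*g^2*u - 105*g^2 - 4*g*u^4 - 5*g*u^3 + 29*g*u^2 + 21*g*u + u^5 - 4*u^3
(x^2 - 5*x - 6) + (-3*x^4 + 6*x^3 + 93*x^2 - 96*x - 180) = -3*x^4 + 6*x^3 + 94*x^2 - 101*x - 186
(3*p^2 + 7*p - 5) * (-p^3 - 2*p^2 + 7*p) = -3*p^5 - 13*p^4 + 12*p^3 + 59*p^2 - 35*p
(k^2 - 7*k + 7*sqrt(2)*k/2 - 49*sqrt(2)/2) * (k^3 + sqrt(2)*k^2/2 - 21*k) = k^5 - 7*k^4 + 4*sqrt(2)*k^4 - 28*sqrt(2)*k^3 - 35*k^3/2 - 147*sqrt(2)*k^2/2 + 245*k^2/2 + 1029*sqrt(2)*k/2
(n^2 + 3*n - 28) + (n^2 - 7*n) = 2*n^2 - 4*n - 28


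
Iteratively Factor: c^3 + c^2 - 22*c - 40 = (c - 5)*(c^2 + 6*c + 8) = (c - 5)*(c + 2)*(c + 4)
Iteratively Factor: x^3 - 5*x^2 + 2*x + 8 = (x - 2)*(x^2 - 3*x - 4) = (x - 4)*(x - 2)*(x + 1)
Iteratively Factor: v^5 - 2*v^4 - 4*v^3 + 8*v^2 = (v)*(v^4 - 2*v^3 - 4*v^2 + 8*v) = v*(v - 2)*(v^3 - 4*v) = v*(v - 2)*(v + 2)*(v^2 - 2*v) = v^2*(v - 2)*(v + 2)*(v - 2)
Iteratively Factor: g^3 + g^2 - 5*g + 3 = (g - 1)*(g^2 + 2*g - 3) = (g - 1)*(g + 3)*(g - 1)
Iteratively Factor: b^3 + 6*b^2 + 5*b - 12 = (b - 1)*(b^2 + 7*b + 12) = (b - 1)*(b + 3)*(b + 4)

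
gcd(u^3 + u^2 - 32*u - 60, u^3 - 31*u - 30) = u^2 - u - 30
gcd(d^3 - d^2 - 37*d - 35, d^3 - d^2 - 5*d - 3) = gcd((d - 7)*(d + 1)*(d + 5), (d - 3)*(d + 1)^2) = d + 1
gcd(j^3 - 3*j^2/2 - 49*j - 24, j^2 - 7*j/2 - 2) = j + 1/2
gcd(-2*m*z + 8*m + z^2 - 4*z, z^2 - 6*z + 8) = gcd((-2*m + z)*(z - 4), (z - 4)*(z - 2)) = z - 4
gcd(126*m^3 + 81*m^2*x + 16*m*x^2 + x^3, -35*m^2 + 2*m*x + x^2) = 7*m + x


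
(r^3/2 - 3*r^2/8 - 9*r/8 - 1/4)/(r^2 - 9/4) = (4*r^3 - 3*r^2 - 9*r - 2)/(2*(4*r^2 - 9))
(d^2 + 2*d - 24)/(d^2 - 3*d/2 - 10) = 2*(d + 6)/(2*d + 5)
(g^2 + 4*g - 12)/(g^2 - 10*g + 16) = (g + 6)/(g - 8)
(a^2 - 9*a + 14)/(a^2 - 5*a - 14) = (a - 2)/(a + 2)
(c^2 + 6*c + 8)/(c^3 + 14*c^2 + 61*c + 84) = (c + 2)/(c^2 + 10*c + 21)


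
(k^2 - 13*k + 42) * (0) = 0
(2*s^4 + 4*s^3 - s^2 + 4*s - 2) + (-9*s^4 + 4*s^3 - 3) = -7*s^4 + 8*s^3 - s^2 + 4*s - 5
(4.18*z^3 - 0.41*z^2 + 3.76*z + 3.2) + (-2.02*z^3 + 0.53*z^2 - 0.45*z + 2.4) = 2.16*z^3 + 0.12*z^2 + 3.31*z + 5.6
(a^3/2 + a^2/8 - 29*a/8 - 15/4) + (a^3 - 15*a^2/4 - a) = 3*a^3/2 - 29*a^2/8 - 37*a/8 - 15/4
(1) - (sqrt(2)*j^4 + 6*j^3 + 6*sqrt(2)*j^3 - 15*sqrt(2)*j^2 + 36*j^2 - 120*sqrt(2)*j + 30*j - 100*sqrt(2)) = -sqrt(2)*j^4 - 6*sqrt(2)*j^3 - 6*j^3 - 36*j^2 + 15*sqrt(2)*j^2 - 30*j + 120*sqrt(2)*j + 1 + 100*sqrt(2)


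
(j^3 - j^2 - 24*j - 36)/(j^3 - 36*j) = (j^2 + 5*j + 6)/(j*(j + 6))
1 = 1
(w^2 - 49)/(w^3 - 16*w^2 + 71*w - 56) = (w + 7)/(w^2 - 9*w + 8)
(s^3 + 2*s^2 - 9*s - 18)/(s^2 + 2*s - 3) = (s^2 - s - 6)/(s - 1)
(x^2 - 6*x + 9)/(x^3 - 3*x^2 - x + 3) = (x - 3)/(x^2 - 1)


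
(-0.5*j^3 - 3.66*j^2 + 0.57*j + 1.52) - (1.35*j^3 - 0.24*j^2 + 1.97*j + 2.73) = -1.85*j^3 - 3.42*j^2 - 1.4*j - 1.21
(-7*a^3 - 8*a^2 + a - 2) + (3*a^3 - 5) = -4*a^3 - 8*a^2 + a - 7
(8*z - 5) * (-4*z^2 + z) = -32*z^3 + 28*z^2 - 5*z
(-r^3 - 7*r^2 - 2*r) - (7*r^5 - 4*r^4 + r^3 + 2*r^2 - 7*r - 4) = -7*r^5 + 4*r^4 - 2*r^3 - 9*r^2 + 5*r + 4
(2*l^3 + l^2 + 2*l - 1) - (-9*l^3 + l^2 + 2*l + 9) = 11*l^3 - 10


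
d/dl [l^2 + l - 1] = 2*l + 1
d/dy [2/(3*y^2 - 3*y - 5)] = 6*(1 - 2*y)/(-3*y^2 + 3*y + 5)^2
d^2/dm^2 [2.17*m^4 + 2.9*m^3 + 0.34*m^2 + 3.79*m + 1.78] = 26.04*m^2 + 17.4*m + 0.68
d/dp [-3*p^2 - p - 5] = -6*p - 1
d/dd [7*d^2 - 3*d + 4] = 14*d - 3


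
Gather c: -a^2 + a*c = -a^2 + a*c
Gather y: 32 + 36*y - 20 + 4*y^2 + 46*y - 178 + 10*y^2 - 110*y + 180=14*y^2 - 28*y + 14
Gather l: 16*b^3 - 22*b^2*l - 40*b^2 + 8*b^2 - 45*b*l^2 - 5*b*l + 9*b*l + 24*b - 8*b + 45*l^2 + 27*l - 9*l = 16*b^3 - 32*b^2 + 16*b + l^2*(45 - 45*b) + l*(-22*b^2 + 4*b + 18)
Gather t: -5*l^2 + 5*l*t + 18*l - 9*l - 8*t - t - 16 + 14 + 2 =-5*l^2 + 9*l + t*(5*l - 9)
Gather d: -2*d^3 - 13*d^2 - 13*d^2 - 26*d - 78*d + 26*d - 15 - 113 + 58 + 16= -2*d^3 - 26*d^2 - 78*d - 54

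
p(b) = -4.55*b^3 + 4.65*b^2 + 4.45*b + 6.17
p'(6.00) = -431.15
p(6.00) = -782.53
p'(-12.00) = -2072.75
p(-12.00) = 8484.77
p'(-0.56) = -5.04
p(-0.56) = 5.94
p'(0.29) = 6.00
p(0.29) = 7.74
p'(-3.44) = -189.07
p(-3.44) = 231.11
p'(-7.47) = -826.70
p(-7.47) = 2128.99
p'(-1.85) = -59.47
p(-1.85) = 42.66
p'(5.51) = -358.72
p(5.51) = -589.28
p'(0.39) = 6.00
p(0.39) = 8.34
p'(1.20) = -4.05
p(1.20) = 10.34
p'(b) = -13.65*b^2 + 9.3*b + 4.45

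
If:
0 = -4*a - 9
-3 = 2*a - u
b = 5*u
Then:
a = -9/4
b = -15/2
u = -3/2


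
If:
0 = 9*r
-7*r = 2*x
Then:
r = 0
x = 0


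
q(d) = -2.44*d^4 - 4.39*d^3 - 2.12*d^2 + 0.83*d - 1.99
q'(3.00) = -393.94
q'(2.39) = -217.77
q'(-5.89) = 1563.23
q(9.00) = -19375.39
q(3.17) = -406.90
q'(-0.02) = 0.91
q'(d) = -9.76*d^3 - 13.17*d^2 - 4.24*d + 0.83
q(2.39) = -151.66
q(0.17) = -1.93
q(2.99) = -330.83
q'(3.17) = -455.86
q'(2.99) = -390.48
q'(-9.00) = 6087.26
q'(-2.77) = 118.96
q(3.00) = -334.75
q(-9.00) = -12989.71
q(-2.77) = -70.90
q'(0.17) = -0.32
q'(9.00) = -8219.14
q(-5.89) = -2120.03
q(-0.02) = -2.01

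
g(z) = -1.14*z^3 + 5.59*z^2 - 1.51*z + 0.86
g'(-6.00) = -191.71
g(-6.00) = 457.40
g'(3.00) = 1.25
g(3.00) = 15.86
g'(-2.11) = -40.33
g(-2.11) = 39.64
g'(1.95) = 7.29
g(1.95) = 10.72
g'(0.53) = 3.45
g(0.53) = 1.46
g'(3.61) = -5.72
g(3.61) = 14.63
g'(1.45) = 7.51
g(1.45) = 6.95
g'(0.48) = 3.07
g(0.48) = 1.30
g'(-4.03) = -102.11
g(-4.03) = 172.35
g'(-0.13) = -3.02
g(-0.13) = 1.15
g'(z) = -3.42*z^2 + 11.18*z - 1.51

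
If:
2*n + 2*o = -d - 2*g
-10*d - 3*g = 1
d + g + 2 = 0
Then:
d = 5/7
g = -19/7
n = 33/14 - o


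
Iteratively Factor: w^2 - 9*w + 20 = (w - 5)*(w - 4)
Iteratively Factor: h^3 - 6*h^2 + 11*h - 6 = (h - 1)*(h^2 - 5*h + 6) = (h - 2)*(h - 1)*(h - 3)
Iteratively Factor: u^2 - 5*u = (u)*(u - 5)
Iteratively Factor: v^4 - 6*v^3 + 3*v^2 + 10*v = (v - 5)*(v^3 - v^2 - 2*v) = v*(v - 5)*(v^2 - v - 2) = v*(v - 5)*(v - 2)*(v + 1)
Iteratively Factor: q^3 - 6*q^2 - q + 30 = (q - 5)*(q^2 - q - 6) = (q - 5)*(q - 3)*(q + 2)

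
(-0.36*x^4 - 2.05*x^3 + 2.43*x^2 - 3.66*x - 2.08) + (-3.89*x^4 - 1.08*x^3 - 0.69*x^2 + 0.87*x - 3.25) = -4.25*x^4 - 3.13*x^3 + 1.74*x^2 - 2.79*x - 5.33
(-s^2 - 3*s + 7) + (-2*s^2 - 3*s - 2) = -3*s^2 - 6*s + 5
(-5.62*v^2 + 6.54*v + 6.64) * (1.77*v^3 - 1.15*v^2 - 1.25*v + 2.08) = -9.9474*v^5 + 18.0388*v^4 + 11.2568*v^3 - 27.5006*v^2 + 5.3032*v + 13.8112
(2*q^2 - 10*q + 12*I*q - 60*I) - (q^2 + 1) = q^2 - 10*q + 12*I*q - 1 - 60*I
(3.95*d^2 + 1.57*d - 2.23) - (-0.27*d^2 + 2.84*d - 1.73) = 4.22*d^2 - 1.27*d - 0.5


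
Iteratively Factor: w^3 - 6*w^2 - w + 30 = (w - 3)*(w^2 - 3*w - 10) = (w - 5)*(w - 3)*(w + 2)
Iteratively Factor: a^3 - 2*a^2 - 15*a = (a - 5)*(a^2 + 3*a) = a*(a - 5)*(a + 3)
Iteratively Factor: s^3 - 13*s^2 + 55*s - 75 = (s - 3)*(s^2 - 10*s + 25) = (s - 5)*(s - 3)*(s - 5)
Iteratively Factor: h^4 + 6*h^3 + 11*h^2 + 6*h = (h)*(h^3 + 6*h^2 + 11*h + 6) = h*(h + 3)*(h^2 + 3*h + 2) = h*(h + 2)*(h + 3)*(h + 1)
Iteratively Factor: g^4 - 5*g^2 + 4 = (g - 1)*(g^3 + g^2 - 4*g - 4) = (g - 2)*(g - 1)*(g^2 + 3*g + 2) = (g - 2)*(g - 1)*(g + 2)*(g + 1)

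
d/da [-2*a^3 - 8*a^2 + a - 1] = -6*a^2 - 16*a + 1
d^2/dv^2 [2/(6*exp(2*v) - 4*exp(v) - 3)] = 8*((1 - 6*exp(v))*(-6*exp(2*v) + 4*exp(v) + 3) - 8*(3*exp(v) - 1)^2*exp(v))*exp(v)/(-6*exp(2*v) + 4*exp(v) + 3)^3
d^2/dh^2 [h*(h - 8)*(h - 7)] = 6*h - 30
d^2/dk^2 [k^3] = 6*k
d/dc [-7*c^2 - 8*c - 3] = -14*c - 8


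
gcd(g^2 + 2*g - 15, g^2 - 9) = g - 3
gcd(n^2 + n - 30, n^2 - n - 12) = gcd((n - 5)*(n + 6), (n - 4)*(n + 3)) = 1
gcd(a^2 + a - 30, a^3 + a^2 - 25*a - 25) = a - 5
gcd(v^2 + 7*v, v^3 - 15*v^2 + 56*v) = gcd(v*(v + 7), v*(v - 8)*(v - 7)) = v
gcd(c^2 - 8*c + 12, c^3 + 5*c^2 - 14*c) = c - 2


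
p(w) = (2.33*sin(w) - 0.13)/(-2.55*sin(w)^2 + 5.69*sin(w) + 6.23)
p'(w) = (5.1*sin(w)*cos(w) - 5.69*cos(w))*(2.33*sin(w) - 0.13)/(-2.55*sin(w)^2 + 5.69*sin(w) + 6.23)^2 + 2.33*cos(w)/(-2.55*sin(w)^2 + 5.69*sin(w) + 6.23) = (5.9415*sin(w)^2 - 0.663*sin(w) + 15.2556)*cos(w)/(6.5025*sin(w)^4 - 29.019*sin(w)^3 + 0.603100000000001*sin(w)^2 + 70.8974*sin(w) + 38.8129)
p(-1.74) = 1.31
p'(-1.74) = -1.06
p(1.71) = 0.23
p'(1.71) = -0.03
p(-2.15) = 6.54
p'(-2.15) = -108.12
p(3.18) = -0.04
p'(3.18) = -0.42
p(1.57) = 0.23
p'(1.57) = 0.00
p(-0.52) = -0.46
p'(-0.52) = 1.92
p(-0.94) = 71.87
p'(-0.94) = 14806.53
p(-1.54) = 1.23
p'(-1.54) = 0.17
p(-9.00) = -0.32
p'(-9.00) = -1.26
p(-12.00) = 0.13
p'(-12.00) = 0.19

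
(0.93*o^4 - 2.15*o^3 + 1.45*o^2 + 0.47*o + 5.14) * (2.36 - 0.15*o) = -0.1395*o^5 + 2.5173*o^4 - 5.2915*o^3 + 3.3515*o^2 + 0.3382*o + 12.1304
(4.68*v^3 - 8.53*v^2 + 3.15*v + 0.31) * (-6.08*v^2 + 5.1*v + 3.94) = -28.4544*v^5 + 75.7304*v^4 - 44.2158*v^3 - 19.428*v^2 + 13.992*v + 1.2214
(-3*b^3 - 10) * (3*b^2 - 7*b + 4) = -9*b^5 + 21*b^4 - 12*b^3 - 30*b^2 + 70*b - 40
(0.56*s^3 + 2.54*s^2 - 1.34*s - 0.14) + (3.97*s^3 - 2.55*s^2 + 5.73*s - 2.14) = 4.53*s^3 - 0.00999999999999979*s^2 + 4.39*s - 2.28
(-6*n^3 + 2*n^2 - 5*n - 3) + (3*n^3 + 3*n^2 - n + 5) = -3*n^3 + 5*n^2 - 6*n + 2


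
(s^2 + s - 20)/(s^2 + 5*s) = (s - 4)/s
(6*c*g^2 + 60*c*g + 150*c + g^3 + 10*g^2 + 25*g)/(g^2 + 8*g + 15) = (6*c*g + 30*c + g^2 + 5*g)/(g + 3)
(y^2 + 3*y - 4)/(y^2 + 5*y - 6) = (y + 4)/(y + 6)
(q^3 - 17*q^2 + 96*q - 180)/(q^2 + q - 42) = (q^2 - 11*q + 30)/(q + 7)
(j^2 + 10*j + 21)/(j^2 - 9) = (j + 7)/(j - 3)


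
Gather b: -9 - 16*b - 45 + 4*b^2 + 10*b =4*b^2 - 6*b - 54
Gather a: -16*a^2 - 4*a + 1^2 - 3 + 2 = -16*a^2 - 4*a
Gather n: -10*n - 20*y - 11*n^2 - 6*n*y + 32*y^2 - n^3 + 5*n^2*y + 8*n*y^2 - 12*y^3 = -n^3 + n^2*(5*y - 11) + n*(8*y^2 - 6*y - 10) - 12*y^3 + 32*y^2 - 20*y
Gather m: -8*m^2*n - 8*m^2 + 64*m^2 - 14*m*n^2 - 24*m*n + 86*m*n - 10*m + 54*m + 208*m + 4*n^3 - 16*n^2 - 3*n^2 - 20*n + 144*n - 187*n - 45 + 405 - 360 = m^2*(56 - 8*n) + m*(-14*n^2 + 62*n + 252) + 4*n^3 - 19*n^2 - 63*n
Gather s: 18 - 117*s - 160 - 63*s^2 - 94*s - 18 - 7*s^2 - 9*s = -70*s^2 - 220*s - 160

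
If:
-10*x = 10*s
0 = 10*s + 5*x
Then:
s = 0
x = 0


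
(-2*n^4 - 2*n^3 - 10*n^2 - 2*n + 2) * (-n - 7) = 2*n^5 + 16*n^4 + 24*n^3 + 72*n^2 + 12*n - 14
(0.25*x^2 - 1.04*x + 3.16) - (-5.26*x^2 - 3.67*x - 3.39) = 5.51*x^2 + 2.63*x + 6.55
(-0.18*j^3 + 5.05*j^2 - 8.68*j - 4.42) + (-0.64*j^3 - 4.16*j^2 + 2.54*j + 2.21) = -0.82*j^3 + 0.89*j^2 - 6.14*j - 2.21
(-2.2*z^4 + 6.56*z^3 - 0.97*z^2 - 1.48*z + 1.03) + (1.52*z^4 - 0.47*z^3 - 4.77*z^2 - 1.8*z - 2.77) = -0.68*z^4 + 6.09*z^3 - 5.74*z^2 - 3.28*z - 1.74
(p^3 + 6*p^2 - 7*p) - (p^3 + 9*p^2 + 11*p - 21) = -3*p^2 - 18*p + 21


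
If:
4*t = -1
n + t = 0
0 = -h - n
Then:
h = -1/4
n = 1/4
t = -1/4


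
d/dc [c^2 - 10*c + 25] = 2*c - 10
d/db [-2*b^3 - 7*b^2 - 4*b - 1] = -6*b^2 - 14*b - 4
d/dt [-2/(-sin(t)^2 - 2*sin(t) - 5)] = -4*(sin(t) + 1)*cos(t)/(sin(t)^2 + 2*sin(t) + 5)^2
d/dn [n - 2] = 1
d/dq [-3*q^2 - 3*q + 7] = -6*q - 3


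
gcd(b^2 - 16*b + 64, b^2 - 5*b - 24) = b - 8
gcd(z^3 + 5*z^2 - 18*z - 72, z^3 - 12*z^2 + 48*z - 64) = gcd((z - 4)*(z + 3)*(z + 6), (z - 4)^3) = z - 4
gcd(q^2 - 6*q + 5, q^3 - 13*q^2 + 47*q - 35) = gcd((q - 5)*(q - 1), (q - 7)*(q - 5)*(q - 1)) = q^2 - 6*q + 5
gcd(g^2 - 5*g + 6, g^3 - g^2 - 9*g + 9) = g - 3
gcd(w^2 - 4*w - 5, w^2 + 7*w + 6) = w + 1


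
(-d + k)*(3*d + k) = -3*d^2 + 2*d*k + k^2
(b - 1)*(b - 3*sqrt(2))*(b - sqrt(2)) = b^3 - 4*sqrt(2)*b^2 - b^2 + 4*sqrt(2)*b + 6*b - 6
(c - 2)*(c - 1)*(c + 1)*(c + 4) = c^4 + 2*c^3 - 9*c^2 - 2*c + 8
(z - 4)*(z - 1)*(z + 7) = z^3 + 2*z^2 - 31*z + 28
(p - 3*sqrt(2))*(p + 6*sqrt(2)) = p^2 + 3*sqrt(2)*p - 36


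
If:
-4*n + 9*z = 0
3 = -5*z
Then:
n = -27/20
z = -3/5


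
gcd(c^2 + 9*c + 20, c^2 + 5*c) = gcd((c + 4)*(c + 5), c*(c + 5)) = c + 5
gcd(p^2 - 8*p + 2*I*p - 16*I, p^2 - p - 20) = 1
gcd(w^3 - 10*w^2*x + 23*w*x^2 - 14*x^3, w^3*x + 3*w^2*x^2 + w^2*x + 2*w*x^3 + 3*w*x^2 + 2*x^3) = 1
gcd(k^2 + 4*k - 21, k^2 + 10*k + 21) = k + 7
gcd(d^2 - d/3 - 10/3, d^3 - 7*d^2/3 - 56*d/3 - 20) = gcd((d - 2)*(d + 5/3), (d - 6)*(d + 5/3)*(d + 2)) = d + 5/3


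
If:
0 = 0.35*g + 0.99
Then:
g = -2.83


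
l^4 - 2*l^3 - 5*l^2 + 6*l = l*(l - 3)*(l - 1)*(l + 2)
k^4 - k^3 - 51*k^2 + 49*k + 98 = (k - 7)*(k - 2)*(k + 1)*(k + 7)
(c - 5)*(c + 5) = c^2 - 25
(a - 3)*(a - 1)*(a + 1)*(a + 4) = a^4 + a^3 - 13*a^2 - a + 12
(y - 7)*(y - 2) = y^2 - 9*y + 14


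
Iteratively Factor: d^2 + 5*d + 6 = (d + 3)*(d + 2)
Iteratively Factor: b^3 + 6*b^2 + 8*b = (b + 2)*(b^2 + 4*b) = b*(b + 2)*(b + 4)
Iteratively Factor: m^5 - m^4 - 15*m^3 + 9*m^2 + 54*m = (m - 3)*(m^4 + 2*m^3 - 9*m^2 - 18*m) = (m - 3)^2*(m^3 + 5*m^2 + 6*m) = (m - 3)^2*(m + 2)*(m^2 + 3*m) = (m - 3)^2*(m + 2)*(m + 3)*(m)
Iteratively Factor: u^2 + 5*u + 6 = (u + 3)*(u + 2)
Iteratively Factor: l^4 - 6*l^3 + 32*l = (l - 4)*(l^3 - 2*l^2 - 8*l) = l*(l - 4)*(l^2 - 2*l - 8) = l*(l - 4)*(l + 2)*(l - 4)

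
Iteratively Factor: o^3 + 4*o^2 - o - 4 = (o + 4)*(o^2 - 1) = (o + 1)*(o + 4)*(o - 1)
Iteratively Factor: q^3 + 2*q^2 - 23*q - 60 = (q + 4)*(q^2 - 2*q - 15) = (q - 5)*(q + 4)*(q + 3)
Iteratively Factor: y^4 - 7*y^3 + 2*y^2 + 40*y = (y - 4)*(y^3 - 3*y^2 - 10*y) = (y - 5)*(y - 4)*(y^2 + 2*y) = (y - 5)*(y - 4)*(y + 2)*(y)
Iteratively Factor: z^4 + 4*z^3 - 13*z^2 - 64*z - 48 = (z + 4)*(z^3 - 13*z - 12) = (z + 1)*(z + 4)*(z^2 - z - 12) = (z + 1)*(z + 3)*(z + 4)*(z - 4)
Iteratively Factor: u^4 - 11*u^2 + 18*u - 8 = (u + 4)*(u^3 - 4*u^2 + 5*u - 2) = (u - 2)*(u + 4)*(u^2 - 2*u + 1) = (u - 2)*(u - 1)*(u + 4)*(u - 1)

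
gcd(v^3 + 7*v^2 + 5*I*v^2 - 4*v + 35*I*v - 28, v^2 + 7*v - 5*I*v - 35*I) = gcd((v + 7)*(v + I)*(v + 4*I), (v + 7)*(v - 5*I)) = v + 7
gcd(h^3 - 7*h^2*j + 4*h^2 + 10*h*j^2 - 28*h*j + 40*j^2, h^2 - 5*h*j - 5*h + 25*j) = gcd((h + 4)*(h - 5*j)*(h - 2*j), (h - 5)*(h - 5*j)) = h - 5*j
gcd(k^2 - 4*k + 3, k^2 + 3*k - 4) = k - 1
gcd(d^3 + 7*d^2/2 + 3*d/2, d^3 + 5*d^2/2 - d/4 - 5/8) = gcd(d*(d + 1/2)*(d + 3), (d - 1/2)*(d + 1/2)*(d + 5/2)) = d + 1/2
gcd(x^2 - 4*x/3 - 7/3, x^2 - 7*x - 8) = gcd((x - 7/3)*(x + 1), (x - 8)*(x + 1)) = x + 1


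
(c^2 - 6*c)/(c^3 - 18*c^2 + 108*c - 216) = c/(c^2 - 12*c + 36)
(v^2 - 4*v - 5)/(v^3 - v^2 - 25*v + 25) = (v + 1)/(v^2 + 4*v - 5)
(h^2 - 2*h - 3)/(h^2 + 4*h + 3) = (h - 3)/(h + 3)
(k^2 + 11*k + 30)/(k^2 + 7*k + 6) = (k + 5)/(k + 1)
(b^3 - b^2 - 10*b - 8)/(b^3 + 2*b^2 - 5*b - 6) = (b^2 - 2*b - 8)/(b^2 + b - 6)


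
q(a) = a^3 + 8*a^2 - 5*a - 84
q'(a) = 3*a^2 + 16*a - 5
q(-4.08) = 1.65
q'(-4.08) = -20.34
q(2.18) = -46.52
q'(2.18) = 44.14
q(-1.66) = -58.23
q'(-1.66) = -23.29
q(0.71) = -83.16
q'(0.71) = 7.87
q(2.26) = -42.90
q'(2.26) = 46.48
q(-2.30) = -42.35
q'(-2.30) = -25.93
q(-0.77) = -75.86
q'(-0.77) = -15.54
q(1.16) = -77.47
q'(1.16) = 17.60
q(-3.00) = -24.00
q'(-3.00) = -26.00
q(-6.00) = 18.00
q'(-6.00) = 7.00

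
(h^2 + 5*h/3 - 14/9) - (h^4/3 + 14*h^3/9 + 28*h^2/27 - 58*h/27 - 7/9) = -h^4/3 - 14*h^3/9 - h^2/27 + 103*h/27 - 7/9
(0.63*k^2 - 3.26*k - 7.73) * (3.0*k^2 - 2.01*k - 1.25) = 1.89*k^4 - 11.0463*k^3 - 17.4249*k^2 + 19.6123*k + 9.6625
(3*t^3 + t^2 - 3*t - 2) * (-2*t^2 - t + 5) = -6*t^5 - 5*t^4 + 20*t^3 + 12*t^2 - 13*t - 10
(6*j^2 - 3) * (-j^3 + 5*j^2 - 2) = -6*j^5 + 30*j^4 + 3*j^3 - 27*j^2 + 6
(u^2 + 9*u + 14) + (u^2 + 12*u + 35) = 2*u^2 + 21*u + 49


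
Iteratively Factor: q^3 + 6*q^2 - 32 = (q - 2)*(q^2 + 8*q + 16) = (q - 2)*(q + 4)*(q + 4)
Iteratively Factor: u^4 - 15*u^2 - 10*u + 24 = (u - 4)*(u^3 + 4*u^2 + u - 6) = (u - 4)*(u + 2)*(u^2 + 2*u - 3) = (u - 4)*(u - 1)*(u + 2)*(u + 3)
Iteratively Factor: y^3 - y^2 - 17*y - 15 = (y - 5)*(y^2 + 4*y + 3) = (y - 5)*(y + 1)*(y + 3)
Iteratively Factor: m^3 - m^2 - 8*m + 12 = (m - 2)*(m^2 + m - 6) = (m - 2)*(m + 3)*(m - 2)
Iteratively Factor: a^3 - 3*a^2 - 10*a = (a - 5)*(a^2 + 2*a) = a*(a - 5)*(a + 2)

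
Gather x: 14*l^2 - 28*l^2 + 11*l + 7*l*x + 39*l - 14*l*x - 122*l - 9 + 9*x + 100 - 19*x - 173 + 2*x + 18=-14*l^2 - 72*l + x*(-7*l - 8) - 64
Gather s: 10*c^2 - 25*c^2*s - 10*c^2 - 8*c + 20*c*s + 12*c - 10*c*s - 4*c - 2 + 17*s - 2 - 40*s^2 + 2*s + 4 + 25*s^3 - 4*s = 25*s^3 - 40*s^2 + s*(-25*c^2 + 10*c + 15)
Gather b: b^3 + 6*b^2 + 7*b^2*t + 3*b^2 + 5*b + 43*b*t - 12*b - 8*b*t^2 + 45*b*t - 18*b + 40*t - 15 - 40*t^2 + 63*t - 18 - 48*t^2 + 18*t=b^3 + b^2*(7*t + 9) + b*(-8*t^2 + 88*t - 25) - 88*t^2 + 121*t - 33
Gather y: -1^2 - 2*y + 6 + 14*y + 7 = 12*y + 12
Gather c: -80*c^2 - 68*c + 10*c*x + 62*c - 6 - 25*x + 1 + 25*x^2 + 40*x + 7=-80*c^2 + c*(10*x - 6) + 25*x^2 + 15*x + 2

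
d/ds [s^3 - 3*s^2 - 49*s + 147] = 3*s^2 - 6*s - 49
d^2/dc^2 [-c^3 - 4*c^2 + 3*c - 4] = -6*c - 8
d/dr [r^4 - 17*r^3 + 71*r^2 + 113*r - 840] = 4*r^3 - 51*r^2 + 142*r + 113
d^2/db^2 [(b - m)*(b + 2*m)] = 2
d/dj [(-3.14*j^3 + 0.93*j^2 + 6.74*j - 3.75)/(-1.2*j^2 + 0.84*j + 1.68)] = (3.768*j^4 - 5.2752*j^3 - 6.9564*j^2 - 5.8752*j + 14.4732)/(1.44*j^4 - 2.016*j^3 - 3.3264*j^2 + 2.8224*j + 2.8224)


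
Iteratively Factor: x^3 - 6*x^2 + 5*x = (x)*(x^2 - 6*x + 5) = x*(x - 1)*(x - 5)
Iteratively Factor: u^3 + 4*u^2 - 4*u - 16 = (u + 2)*(u^2 + 2*u - 8) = (u - 2)*(u + 2)*(u + 4)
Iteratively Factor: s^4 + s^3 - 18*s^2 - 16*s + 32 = (s - 4)*(s^3 + 5*s^2 + 2*s - 8) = (s - 4)*(s - 1)*(s^2 + 6*s + 8) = (s - 4)*(s - 1)*(s + 4)*(s + 2)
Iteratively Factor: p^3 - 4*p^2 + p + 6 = (p - 2)*(p^2 - 2*p - 3) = (p - 2)*(p + 1)*(p - 3)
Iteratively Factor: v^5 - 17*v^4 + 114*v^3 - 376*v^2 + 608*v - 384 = (v - 4)*(v^4 - 13*v^3 + 62*v^2 - 128*v + 96) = (v - 4)*(v - 2)*(v^3 - 11*v^2 + 40*v - 48) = (v - 4)*(v - 3)*(v - 2)*(v^2 - 8*v + 16) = (v - 4)^2*(v - 3)*(v - 2)*(v - 4)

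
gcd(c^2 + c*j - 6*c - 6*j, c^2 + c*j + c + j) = c + j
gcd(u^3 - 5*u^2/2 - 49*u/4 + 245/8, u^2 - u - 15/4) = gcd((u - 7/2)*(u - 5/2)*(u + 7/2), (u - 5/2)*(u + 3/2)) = u - 5/2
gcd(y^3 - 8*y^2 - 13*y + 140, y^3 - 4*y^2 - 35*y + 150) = y - 5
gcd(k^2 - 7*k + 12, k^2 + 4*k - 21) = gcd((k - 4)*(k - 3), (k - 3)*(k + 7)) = k - 3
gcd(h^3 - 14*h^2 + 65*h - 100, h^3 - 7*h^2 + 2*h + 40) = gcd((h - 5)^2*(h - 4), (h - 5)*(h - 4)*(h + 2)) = h^2 - 9*h + 20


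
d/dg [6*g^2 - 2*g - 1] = 12*g - 2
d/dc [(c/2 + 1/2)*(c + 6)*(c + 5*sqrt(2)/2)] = 3*c^2/2 + 5*sqrt(2)*c/2 + 7*c + 3 + 35*sqrt(2)/4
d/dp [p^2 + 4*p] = 2*p + 4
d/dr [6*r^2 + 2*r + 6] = 12*r + 2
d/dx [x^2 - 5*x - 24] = 2*x - 5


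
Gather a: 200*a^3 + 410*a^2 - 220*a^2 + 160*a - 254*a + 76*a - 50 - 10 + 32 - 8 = 200*a^3 + 190*a^2 - 18*a - 36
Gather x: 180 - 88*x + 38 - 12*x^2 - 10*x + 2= -12*x^2 - 98*x + 220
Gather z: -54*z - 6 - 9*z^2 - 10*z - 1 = -9*z^2 - 64*z - 7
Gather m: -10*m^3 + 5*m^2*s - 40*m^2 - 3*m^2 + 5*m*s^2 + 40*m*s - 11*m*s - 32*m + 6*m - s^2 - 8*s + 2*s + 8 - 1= -10*m^3 + m^2*(5*s - 43) + m*(5*s^2 + 29*s - 26) - s^2 - 6*s + 7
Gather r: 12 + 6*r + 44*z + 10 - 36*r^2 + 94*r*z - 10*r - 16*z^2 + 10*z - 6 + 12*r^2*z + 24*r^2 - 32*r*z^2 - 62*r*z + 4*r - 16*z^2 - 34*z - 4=r^2*(12*z - 12) + r*(-32*z^2 + 32*z) - 32*z^2 + 20*z + 12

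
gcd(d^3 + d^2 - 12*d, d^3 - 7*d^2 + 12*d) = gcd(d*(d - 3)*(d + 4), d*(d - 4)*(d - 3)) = d^2 - 3*d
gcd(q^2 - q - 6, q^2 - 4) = q + 2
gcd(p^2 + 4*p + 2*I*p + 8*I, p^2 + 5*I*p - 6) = p + 2*I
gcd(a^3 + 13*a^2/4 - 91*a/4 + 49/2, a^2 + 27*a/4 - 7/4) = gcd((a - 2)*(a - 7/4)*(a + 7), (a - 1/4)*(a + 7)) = a + 7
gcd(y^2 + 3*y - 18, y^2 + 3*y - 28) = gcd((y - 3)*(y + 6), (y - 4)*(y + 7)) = 1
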